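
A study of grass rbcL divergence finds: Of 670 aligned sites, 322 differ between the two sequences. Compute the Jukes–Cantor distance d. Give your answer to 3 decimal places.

0.768

p = 322/670 ≈ 0.480597.
d = −(3/4) ln(1 − 4p/3) = −0.75 ln(1 − 0.640796) = −0.75 ln(0.359204)
  = −0.75 × (-1.023865) = 0.767899 substitutions/site.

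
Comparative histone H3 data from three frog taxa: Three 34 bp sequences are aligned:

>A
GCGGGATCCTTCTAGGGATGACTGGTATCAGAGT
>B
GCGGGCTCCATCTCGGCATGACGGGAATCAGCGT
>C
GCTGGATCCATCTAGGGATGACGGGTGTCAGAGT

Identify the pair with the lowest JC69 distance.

A–B: 7/34 differ, p = 0.206, d = 0.241.
A–C: 4/34 differ, p = 0.118, d = 0.128.
B–C: 7/34 differ, p = 0.206, d = 0.241.
The smallest distance is between A and C.

A and C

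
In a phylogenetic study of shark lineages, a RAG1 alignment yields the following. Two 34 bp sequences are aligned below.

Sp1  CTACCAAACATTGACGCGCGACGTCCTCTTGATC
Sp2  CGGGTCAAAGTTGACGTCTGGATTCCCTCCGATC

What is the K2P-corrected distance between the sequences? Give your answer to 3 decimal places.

Of 34 sites, 10 differences are transitions and 7 are transversions, so P = 10/34 ≈ 0.294118 and Q = 7/34 ≈ 0.205882.
Under the Kimura two-parameter model, d = −½ ln(1 − 2P − Q) − ¼ ln(1 − 2Q).
1 − 2P − Q = 0.205882, giving −½ ln(0.205882) = 0.790226.
1 − 2Q = 0.588236, giving −¼ ln(0.588236) = 0.132657.
d = 0.790226 + 0.132657 = 0.922883.

0.923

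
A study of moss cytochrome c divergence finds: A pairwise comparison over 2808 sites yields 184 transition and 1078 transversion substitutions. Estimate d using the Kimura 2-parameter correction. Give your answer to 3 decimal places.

0.727

P = 184/2808 ≈ 0.065527 and Q = 1078/2808 ≈ 0.383903.
Under the Kimura two-parameter model, d = −½ ln(1 − 2P − Q) − ¼ ln(1 − 2Q).
1 − 2P − Q = 0.485043, giving −½ ln(0.485043) = 0.361759.
1 − 2Q = 0.232194, giving −¼ ln(0.232194) = 0.365046.
d = 0.361759 + 0.365046 = 0.726805.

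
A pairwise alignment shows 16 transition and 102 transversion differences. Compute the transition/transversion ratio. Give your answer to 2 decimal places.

0.16

R = 16/102 = 0.156862… ≈ 0.16 (to 2 d.p.).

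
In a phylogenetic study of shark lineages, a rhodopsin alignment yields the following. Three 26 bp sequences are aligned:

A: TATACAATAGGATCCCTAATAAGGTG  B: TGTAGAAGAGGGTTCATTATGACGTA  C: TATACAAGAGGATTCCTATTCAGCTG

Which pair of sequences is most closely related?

A–B: 10/26 differ, p = 0.385, d = 0.539.
A–C: 5/26 differ, p = 0.192, d = 0.222.
B–C: 10/26 differ, p = 0.385, d = 0.539.
The smallest distance is between A and C.

A and C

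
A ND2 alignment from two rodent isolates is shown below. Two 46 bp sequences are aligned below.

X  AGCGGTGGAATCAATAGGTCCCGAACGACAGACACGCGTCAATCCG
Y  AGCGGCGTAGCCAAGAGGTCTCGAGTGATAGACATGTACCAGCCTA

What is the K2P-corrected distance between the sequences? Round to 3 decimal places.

0.618

Of 46 sites, 15 differences are transitions and 2 are transversions, so P = 15/46 ≈ 0.326087 and Q = 2/46 ≈ 0.043478.
Under the Kimura two-parameter model, d = −½ ln(1 − 2P − Q) − ¼ ln(1 − 2Q).
1 − 2P − Q = 0.304348, giving −½ ln(0.304348) = 0.594792.
1 − 2Q = 0.913044, giving −¼ ln(0.913044) = 0.022743.
d = 0.594792 + 0.022743 = 0.617535.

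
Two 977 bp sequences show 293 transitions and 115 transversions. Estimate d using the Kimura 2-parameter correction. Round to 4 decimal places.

0.6991

P = 293/977 ≈ 0.299898 and Q = 115/977 ≈ 0.117707.
Under the Kimura two-parameter model, d = −½ ln(1 − 2P − Q) − ¼ ln(1 − 2Q).
1 − 2P − Q = 0.282497, giving −½ ln(0.282497) = 0.632044.
1 − 2Q = 0.764586, giving −¼ ln(0.764586) = 0.067105.
d = 0.632044 + 0.067105 = 0.699149.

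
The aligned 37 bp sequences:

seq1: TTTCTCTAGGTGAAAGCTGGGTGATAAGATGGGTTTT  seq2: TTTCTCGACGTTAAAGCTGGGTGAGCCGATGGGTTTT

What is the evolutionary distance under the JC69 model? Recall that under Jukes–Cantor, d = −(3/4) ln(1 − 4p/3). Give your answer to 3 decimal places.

0.183

The sequences differ at 6 of 37 sites (7, 9, 12, 25, 26, 27), so p = 6/37 ≈ 0.162162.
d = −(3/4) ln(1 − 4p/3) = −0.75 ln(1 − 0.216216) = −0.75 ln(0.783784)
  = −0.75 × (-0.243622) = 0.182717 substitutions/site.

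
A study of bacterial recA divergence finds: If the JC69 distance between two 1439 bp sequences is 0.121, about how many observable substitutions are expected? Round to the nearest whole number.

161

Invert JC69: p = (3/4)(1 − e^(−4d/3)) = 0.75 × (1 − e^(-0.161333)) = 0.75 × (1 − 0.851009) = 0.111743.
Expected differing sites = pL ≈ 0.111743 × 1439 = 160.798177 ≈ 161.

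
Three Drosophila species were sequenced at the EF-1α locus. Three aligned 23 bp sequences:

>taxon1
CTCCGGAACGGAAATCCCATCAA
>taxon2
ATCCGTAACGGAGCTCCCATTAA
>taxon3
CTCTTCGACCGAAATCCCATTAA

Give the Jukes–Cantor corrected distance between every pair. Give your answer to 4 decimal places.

d(taxon1,taxon2) = 0.2567, d(taxon1,taxon3) = 0.3206, d(taxon2,taxon3) = 0.4674

taxon1–taxon2: 5/23 sites differ → p ≈ 0.217391, d = −0.75 ln(1 − 0.289855) = 0.256715 ≈ 0.2567.
taxon1–taxon3: 6/23 sites differ → p ≈ 0.26087, d = −0.75 ln(1 − 0.347827) = 0.320584 ≈ 0.3206.
taxon2–taxon3: 8/23 sites differ → p ≈ 0.347826, d = −0.75 ln(1 − 0.463768) = 0.467391 ≈ 0.4674.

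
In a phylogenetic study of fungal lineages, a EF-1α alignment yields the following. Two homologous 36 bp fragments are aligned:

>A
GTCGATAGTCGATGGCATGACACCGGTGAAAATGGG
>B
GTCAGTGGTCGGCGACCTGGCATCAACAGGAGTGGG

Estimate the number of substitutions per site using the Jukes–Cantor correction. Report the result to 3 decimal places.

0.673

The sequences differ at 16 of 36 sites, so p = 16/36 ≈ 0.444444.
d = −(3/4) ln(1 − 4p/3) = −0.75 ln(1 − 0.592592) = −0.75 ln(0.407408)
  = −0.75 × (-0.897940) = 0.673455 substitutions/site.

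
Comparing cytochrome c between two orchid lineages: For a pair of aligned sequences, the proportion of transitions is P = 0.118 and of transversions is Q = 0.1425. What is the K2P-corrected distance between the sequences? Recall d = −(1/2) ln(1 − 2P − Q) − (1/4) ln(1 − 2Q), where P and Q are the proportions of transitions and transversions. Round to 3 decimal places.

0.322

Under the Kimura two-parameter model, d = −½ ln(1 − 2P − Q) − ¼ ln(1 − 2Q).
1 − 2P − Q = 0.6215, giving −½ ln(0.6215) = 0.237810.
1 − 2Q = 0.715, giving −¼ ln(0.715) = 0.083868.
d = 0.237810 + 0.083868 = 0.321678.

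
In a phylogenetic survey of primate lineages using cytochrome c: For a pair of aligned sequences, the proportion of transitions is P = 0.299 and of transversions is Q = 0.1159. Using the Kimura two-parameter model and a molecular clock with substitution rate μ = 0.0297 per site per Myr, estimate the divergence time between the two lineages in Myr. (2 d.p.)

11.64

Under the Kimura two-parameter model, d = −½ ln(1 − 2P − Q) − ¼ ln(1 − 2Q).
1 − 2P − Q = 0.2861, giving −½ ln(0.2861) = 0.625707.
1 − 2Q = 0.7682, giving −¼ ln(0.7682) = 0.065926.
d = 0.625707 + 0.065926 = 0.691633.
Under a molecular clock d = 2μt, so t = d/(2μ) = 0.691633 / (2 × 0.0297) = 11.64 Myr.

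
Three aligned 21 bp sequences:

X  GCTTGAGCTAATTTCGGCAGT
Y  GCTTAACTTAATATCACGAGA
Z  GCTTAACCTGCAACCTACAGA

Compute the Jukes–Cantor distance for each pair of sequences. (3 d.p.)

d(X,Y) = 0.532, d(X,Z) = 0.756, d(Y,Z) = 0.532

X–Y: 8/21 sites differ → p ≈ 0.380952, d = −0.75 ln(1 − 0.507936) = 0.531860 ≈ 0.532.
X–Z: 10/21 sites differ → p ≈ 0.47619, d = −0.75 ln(1 − 0.63492) = 0.755729 ≈ 0.756.
Y–Z: 8/21 sites differ → p ≈ 0.380952, d = −0.75 ln(1 − 0.507936) = 0.531860 ≈ 0.532.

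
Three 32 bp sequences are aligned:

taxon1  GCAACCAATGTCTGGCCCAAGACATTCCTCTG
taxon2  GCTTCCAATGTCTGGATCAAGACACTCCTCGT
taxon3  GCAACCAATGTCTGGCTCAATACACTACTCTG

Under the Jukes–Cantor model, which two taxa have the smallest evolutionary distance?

taxon1 and taxon3

taxon1–taxon2: 7/32 differ, p = 0.219, d = 0.259.
taxon1–taxon3: 4/32 differ, p = 0.125, d = 0.137.
taxon2–taxon3: 7/32 differ, p = 0.219, d = 0.259.
The smallest distance is between taxon1 and taxon3.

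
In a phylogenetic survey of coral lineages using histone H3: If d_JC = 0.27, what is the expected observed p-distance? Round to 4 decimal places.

0.2267

p = (3/4)(1 − e^(−4d/3)) = 0.75 × (1 − e^(-0.36)) = 0.75 × (1 − 0.697676) = 0.226743.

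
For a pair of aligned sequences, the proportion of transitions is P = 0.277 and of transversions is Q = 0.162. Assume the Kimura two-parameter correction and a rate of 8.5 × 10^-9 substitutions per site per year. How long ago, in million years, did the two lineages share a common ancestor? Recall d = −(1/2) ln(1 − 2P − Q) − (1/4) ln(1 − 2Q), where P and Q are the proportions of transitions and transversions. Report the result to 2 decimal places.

42.78

Under the Kimura two-parameter model, d = −½ ln(1 − 2P − Q) − ¼ ln(1 − 2Q).
1 − 2P − Q = 0.284, giving −½ ln(0.284) = 0.629391.
1 − 2Q = 0.676, giving −¼ ln(0.676) = 0.097891.
d = 0.629391 + 0.097891 = 0.727282.
Under a molecular clock d = 2μt, so t = d/(2μ) = 0.727282 / (2 × 8.5 × 10^-9) = 42.78 million years.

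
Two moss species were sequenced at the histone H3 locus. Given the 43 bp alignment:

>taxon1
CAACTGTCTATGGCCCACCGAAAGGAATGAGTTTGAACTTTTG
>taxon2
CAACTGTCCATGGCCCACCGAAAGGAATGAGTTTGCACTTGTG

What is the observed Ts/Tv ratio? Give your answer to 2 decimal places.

Transitions are A↔G and C↔T; transversions are all other mismatches.
Transitions: 1. Transversions: 2.
R = 1/2 = 0.50.

0.50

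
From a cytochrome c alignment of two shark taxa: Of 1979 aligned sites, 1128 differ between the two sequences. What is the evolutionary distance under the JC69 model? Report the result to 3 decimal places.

1.070

p = 1128/1979 ≈ 0.569985.
d = −(3/4) ln(1 − 4p/3) = −0.75 ln(1 − 0.75998) = −0.75 ln(0.24002)
  = −0.75 × (-1.427033) = 1.070275 substitutions/site.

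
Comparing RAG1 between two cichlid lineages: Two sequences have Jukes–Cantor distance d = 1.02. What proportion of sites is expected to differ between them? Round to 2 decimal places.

0.56

p = (3/4)(1 − e^(−4d/3)) = 0.75 × (1 − e^(-1.36)) = 0.75 × (1 − 0.256661) = 0.557504.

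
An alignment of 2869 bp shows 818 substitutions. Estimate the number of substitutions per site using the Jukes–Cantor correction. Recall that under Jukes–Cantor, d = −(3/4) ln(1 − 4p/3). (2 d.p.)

0.36

p = 818/2869 ≈ 0.285117.
d = −(3/4) ln(1 − 4p/3) = −0.75 ln(1 − 0.380156) = −0.75 ln(0.619844)
  = −0.75 × (-0.478287) = 0.358715 substitutions/site.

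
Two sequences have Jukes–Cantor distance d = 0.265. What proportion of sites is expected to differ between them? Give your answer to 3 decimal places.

0.223

p = (3/4)(1 − e^(−4d/3)) = 0.75 × (1 − e^(-0.353333)) = 0.75 × (1 − 0.702343) = 0.223243.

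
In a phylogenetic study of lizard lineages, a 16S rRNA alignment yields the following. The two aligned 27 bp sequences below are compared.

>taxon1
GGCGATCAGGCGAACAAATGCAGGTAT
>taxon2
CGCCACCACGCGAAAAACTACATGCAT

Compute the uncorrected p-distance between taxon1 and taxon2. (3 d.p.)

The sequences differ at 9 of 27 positions (sites 1, 4, 6, 9, 15, 18, 20, 23, 25).
p = 9/27 = 0.333333… ≈ 0.333 (to 3 d.p.).

0.333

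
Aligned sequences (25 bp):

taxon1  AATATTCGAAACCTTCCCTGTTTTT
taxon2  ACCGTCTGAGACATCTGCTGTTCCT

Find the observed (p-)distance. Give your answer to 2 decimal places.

0.48

The sequences differ at 12 of 25 positions.
p = 12/25 = 0.48.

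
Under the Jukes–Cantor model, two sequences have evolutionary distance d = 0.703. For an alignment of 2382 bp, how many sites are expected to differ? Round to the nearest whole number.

Invert JC69: p = (3/4)(1 − e^(−4d/3)) = 0.75 × (1 − e^(-0.937333)) = 0.75 × (1 − 0.391671) = 0.456247.
Expected differing sites = pL ≈ 0.456247 × 2382 = 1086.780354 ≈ 1087.

1087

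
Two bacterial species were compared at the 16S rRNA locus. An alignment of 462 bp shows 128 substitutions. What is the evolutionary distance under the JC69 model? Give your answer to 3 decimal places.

0.346

p = 128/462 ≈ 0.277056.
d = −(3/4) ln(1 − 4p/3) = −0.75 ln(1 − 0.369408) = −0.75 ln(0.630592)
  = −0.75 × (-0.461096) = 0.345822 substitutions/site.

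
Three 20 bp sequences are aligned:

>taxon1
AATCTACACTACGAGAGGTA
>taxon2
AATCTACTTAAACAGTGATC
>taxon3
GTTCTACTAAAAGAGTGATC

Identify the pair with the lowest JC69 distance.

taxon1–taxon2: 8/20 differ, p = 0.400, d = 0.572.
taxon1–taxon3: 9/20 differ, p = 0.450, d = 0.687.
taxon2–taxon3: 4/20 differ, p = 0.200, d = 0.233.
The smallest distance is between taxon2 and taxon3.

taxon2 and taxon3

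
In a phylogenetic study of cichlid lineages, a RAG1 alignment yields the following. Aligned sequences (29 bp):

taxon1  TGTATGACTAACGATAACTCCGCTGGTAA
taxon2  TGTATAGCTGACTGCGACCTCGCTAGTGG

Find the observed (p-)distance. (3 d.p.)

The sequences differ at 12 of 29 positions.
p = 12/29 = 0.413793… ≈ 0.414 (to 3 d.p.).

0.414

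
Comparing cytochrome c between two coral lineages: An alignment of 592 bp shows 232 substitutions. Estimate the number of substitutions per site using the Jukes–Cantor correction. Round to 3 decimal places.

p = 232/592 ≈ 0.391892.
d = −(3/4) ln(1 − 4p/3) = −0.75 ln(1 − 0.522523) = −0.75 ln(0.477477)
  = −0.75 × (-0.739239) = 0.554429 substitutions/site.

0.554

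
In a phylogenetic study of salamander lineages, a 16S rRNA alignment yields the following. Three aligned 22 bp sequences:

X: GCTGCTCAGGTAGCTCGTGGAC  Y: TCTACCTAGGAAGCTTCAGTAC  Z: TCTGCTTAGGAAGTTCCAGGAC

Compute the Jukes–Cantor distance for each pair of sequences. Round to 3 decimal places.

d(X,Y) = 0.591, d(X,Z) = 0.339, d(Y,Z) = 0.271

X–Y: 9/22 sites differ → p ≈ 0.409091, d = −0.75 ln(1 − 0.545455) = 0.591344 ≈ 0.591.
X–Z: 6/22 sites differ → p ≈ 0.272727, d = −0.75 ln(1 − 0.363636) = 0.338988 ≈ 0.339.
Y–Z: 5/22 sites differ → p ≈ 0.227273, d = −0.75 ln(1 − 0.303031) = 0.270761 ≈ 0.271.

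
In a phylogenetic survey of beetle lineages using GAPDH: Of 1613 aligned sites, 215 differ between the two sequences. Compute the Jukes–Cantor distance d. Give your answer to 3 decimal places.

p = 215/1613 ≈ 0.133292.
d = −(3/4) ln(1 − 4p/3) = −0.75 ln(1 − 0.177723) = −0.75 ln(0.822277)
  = −0.75 × (-0.195678) = 0.146759 substitutions/site.

0.147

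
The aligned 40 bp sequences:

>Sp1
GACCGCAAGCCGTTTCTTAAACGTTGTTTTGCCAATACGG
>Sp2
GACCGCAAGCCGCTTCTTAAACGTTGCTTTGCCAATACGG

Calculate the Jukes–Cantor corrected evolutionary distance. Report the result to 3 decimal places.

0.052

The sequences differ at 2 of 40 sites (13, 27), so p = 2/40 = 0.05.
d = −(3/4) ln(1 − 4p/3) = −0.75 ln(1 − 0.066667) = −0.75 ln(0.933333)
  = −0.75 × (-0.068993) = 0.051745 substitutions/site.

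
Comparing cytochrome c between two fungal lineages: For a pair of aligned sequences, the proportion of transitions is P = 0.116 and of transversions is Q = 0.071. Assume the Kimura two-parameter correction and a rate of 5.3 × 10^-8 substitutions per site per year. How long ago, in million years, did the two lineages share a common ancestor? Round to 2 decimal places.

2.06

Under the Kimura two-parameter model, d = −½ ln(1 − 2P − Q) − ¼ ln(1 − 2Q).
1 − 2P − Q = 0.697, giving −½ ln(0.697) = 0.180485.
1 − 2Q = 0.858, giving −¼ ln(0.858) = 0.038288.
d = 0.180485 + 0.038288 = 0.218773.
Under a molecular clock d = 2μt, so t = d/(2μ) = 0.218773 / (2 × 5.3 × 10^-8) = 2.06 million years.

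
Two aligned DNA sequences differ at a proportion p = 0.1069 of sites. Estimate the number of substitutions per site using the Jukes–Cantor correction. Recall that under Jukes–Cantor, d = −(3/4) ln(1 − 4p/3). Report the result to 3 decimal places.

0.115

d = −(3/4) ln(1 − 4p/3) = −0.75 ln(1 − 0.142533) = −0.75 ln(0.857467)
  = −0.75 × (-0.153773) = 0.115330 substitutions/site.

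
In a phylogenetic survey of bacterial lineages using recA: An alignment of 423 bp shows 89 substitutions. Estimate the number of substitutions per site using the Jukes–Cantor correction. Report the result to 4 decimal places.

p = 89/423 ≈ 0.210402.
d = −(3/4) ln(1 − 4p/3) = −0.75 ln(1 − 0.280536) = −0.75 ln(0.719464)
  = −0.75 × (-0.329249) = 0.246937 substitutions/site.

0.2469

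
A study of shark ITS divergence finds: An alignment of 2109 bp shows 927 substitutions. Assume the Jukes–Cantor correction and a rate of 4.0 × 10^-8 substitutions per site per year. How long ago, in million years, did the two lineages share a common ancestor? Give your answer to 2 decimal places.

p = 927/2109 ≈ 0.439545.
d = −(3/4) ln(1 − 4p/3) = −0.75 ln(1 − 0.58606) = −0.75 ln(0.41394)
  = −0.75 × (-0.882034) = 0.661526 substitutions/site.
Under a molecular clock d = 2μt, so t = d/(2μ) = 0.661526 / (2 × 4.0 × 10^-8) = 8.27 million years.

8.27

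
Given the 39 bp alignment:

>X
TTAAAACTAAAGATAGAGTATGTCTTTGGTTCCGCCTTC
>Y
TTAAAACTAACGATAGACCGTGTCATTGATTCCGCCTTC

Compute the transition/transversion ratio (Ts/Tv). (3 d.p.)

1.000

Transitions are A↔G and C↔T; transversions are all other mismatches.
Transitions: 3. Transversions: 3.
R = 3/3 = 1.000.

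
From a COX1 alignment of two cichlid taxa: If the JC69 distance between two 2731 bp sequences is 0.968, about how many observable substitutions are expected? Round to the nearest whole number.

1485

Invert JC69: p = (3/4)(1 − e^(−4d/3)) = 0.75 × (1 − e^(-1.290667)) = 0.75 × (1 − 0.275087) = 0.543685.
Expected differing sites = pL ≈ 0.543685 × 2731 = 1484.803735 ≈ 1485.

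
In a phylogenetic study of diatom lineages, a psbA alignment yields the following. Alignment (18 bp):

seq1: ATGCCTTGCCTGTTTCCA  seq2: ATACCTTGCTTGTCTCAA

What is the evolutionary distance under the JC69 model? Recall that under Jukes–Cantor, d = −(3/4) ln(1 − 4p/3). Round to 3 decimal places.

The sequences differ at 4 of 18 sites (3, 10, 14, 17), so p = 4/18 ≈ 0.222222.
d = −(3/4) ln(1 − 4p/3) = −0.75 ln(1 − 0.296296) = −0.75 ln(0.703704)
  = −0.75 × (-0.351397) = 0.263548 substitutions/site.

0.264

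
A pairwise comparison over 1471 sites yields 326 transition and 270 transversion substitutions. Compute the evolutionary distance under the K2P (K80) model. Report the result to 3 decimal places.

P = 326/1471 ≈ 0.221618 and Q = 270/1471 ≈ 0.183549.
Under the Kimura two-parameter model, d = −½ ln(1 − 2P − Q) − ¼ ln(1 − 2Q).
1 − 2P − Q = 0.373215, giving −½ ln(0.373215) = 0.492800.
1 − 2Q = 0.632902, giving −¼ ln(0.632902) = 0.114360.
d = 0.492800 + 0.114360 = 0.607160.

0.607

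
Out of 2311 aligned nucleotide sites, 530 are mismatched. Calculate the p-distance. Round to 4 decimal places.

p = 530/2311 = 0.229337… ≈ 0.2293 (to 4 d.p.).

0.2293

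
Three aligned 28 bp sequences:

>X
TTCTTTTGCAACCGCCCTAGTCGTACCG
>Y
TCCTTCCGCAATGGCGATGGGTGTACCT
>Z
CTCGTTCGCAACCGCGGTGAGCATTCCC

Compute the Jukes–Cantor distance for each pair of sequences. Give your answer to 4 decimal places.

d(X,Y) = 0.5565, d(X,Z) = 0.5565, d(Y,Z) = 0.6355

X–Y: 11/28 sites differ → p ≈ 0.392857, d = −0.75 ln(1 − 0.523809) = 0.556452 ≈ 0.5565.
X–Z: 11/28 sites differ → p ≈ 0.392857, d = −0.75 ln(1 − 0.523809) = 0.556452 ≈ 0.5565.
Y–Z: 12/28 sites differ → p ≈ 0.428571, d = −0.75 ln(1 − 0.571428) = 0.635472 ≈ 0.6355.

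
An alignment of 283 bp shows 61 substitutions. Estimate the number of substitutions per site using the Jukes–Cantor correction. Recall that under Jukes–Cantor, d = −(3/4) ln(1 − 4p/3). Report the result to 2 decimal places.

p = 61/283 ≈ 0.215548.
d = −(3/4) ln(1 − 4p/3) = −0.75 ln(1 − 0.287397) = −0.75 ln(0.712603)
  = −0.75 × (-0.338831) = 0.254123 substitutions/site.

0.25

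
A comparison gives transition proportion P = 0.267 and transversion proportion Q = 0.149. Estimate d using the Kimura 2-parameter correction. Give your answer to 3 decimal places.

Under the Kimura two-parameter model, d = −½ ln(1 − 2P − Q) − ¼ ln(1 − 2Q).
1 − 2P − Q = 0.317, giving −½ ln(0.317) = 0.574427.
1 − 2Q = 0.702, giving −¼ ln(0.702) = 0.088455.
d = 0.574427 + 0.088455 = 0.662882.

0.663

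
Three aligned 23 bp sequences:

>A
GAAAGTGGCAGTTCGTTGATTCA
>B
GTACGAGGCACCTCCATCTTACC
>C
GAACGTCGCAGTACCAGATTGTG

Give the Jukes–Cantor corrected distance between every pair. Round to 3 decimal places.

d(A,B) = 0.761, d(A,C) = 0.761, d(B,C) = 0.761

A–B: 11/23 sites differ → p ≈ 0.478261, d = −0.75 ln(1 − 0.637681) = 0.761423 ≈ 0.761.
A–C: 11/23 sites differ → p ≈ 0.478261, d = −0.75 ln(1 − 0.637681) = 0.761423 ≈ 0.761.
B–C: 11/23 sites differ → p ≈ 0.478261, d = −0.75 ln(1 − 0.637681) = 0.761423 ≈ 0.761.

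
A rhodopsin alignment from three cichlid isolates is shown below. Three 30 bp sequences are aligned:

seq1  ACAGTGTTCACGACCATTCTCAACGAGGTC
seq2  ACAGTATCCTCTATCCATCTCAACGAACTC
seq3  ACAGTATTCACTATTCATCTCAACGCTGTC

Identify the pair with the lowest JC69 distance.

seq1–seq2: 9/30 differ, p = 0.300, d = 0.383.
seq1–seq3: 8/30 differ, p = 0.267, d = 0.330.
seq2–seq3: 6/30 differ, p = 0.200, d = 0.233.
The smallest distance is between seq2 and seq3.

seq2 and seq3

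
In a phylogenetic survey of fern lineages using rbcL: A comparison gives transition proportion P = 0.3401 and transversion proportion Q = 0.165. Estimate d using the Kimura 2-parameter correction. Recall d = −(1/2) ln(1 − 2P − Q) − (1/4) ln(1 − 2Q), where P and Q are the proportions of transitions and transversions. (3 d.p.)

1.033

Under the Kimura two-parameter model, d = −½ ln(1 − 2P − Q) − ¼ ln(1 − 2Q).
1 − 2P − Q = 0.1548, giving −½ ln(0.1548) = 0.932811.
1 − 2Q = 0.67, giving −¼ ln(0.67) = 0.100119.
d = 0.932811 + 0.100119 = 1.032930.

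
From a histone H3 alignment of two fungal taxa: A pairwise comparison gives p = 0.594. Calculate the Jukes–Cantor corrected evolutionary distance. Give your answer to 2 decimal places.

1.18

d = −(3/4) ln(1 − 4p/3) = −0.75 ln(1 − 0.792) = −0.75 ln(0.208)
  = −0.75 × (-1.570217) = 1.177663 substitutions/site.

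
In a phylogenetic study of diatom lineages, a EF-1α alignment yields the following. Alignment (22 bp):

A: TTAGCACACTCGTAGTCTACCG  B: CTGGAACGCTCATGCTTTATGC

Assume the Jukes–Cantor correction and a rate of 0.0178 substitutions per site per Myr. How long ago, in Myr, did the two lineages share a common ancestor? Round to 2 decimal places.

23.14

The sequences differ at 11 of 22 sites, so p = 11/22 = 0.5.
d = −(3/4) ln(1 − 4p/3) = −0.75 ln(1 − 0.666667) = −0.75 ln(0.333333)
  = −0.75 × (-1.098613) = 0.823960 substitutions/site.
Under a molecular clock d = 2μt, so t = d/(2μ) = 0.823960 / (2 × 0.0178) = 23.14 Myr.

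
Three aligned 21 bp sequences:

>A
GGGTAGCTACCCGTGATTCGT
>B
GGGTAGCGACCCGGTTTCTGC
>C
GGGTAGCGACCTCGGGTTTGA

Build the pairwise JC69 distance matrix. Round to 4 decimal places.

A–B: 7/21 sites differ → p ≈ 0.333333, d = −0.75 ln(1 − 0.444444) = 0.440839 ≈ 0.4408.
A–C: 7/21 sites differ → p ≈ 0.333333, d = −0.75 ln(1 − 0.444444) = 0.440839 ≈ 0.4408.
B–C: 6/21 sites differ → p ≈ 0.285714, d = −0.75 ln(1 − 0.380952) = 0.359679 ≈ 0.3597.

d(A,B) = 0.4408, d(A,C) = 0.4408, d(B,C) = 0.3597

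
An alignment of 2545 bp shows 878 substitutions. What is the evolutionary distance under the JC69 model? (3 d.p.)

p = 878/2545 ≈ 0.34499.
d = −(3/4) ln(1 − 4p/3) = −0.75 ln(1 − 0.459987) = −0.75 ln(0.540013)
  = −0.75 × (-0.616162) = 0.462122 substitutions/site.

0.462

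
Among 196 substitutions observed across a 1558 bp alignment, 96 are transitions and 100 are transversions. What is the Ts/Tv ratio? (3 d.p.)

0.960

R = 96/100 = 0.960.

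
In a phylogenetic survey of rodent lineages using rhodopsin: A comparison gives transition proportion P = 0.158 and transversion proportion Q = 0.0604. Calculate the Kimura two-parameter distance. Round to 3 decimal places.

0.268

Under the Kimura two-parameter model, d = −½ ln(1 − 2P − Q) − ¼ ln(1 − 2Q).
1 − 2P − Q = 0.6236, giving −½ ln(0.6236) = 0.236123.
1 − 2Q = 0.8792, giving −¼ ln(0.8792) = 0.032186.
d = 0.236123 + 0.032186 = 0.268309.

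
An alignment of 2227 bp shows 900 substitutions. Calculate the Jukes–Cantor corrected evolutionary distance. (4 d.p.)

p = 900/2227 ≈ 0.404131.
d = −(3/4) ln(1 − 4p/3) = −0.75 ln(1 − 0.538841) = −0.75 ln(0.461159)
  = −0.75 × (-0.774012) = 0.580509 substitutions/site.

0.5805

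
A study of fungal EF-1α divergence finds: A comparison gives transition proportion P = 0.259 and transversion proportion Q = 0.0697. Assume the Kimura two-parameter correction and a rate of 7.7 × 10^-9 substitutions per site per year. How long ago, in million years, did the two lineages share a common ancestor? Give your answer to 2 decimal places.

31.20

Under the Kimura two-parameter model, d = −½ ln(1 − 2P − Q) − ¼ ln(1 − 2Q).
1 − 2P − Q = 0.4123, giving −½ ln(0.4123) = 0.443002.
1 − 2Q = 0.8606, giving −¼ ln(0.8606) = 0.037531.
d = 0.443002 + 0.037531 = 0.480533.
Under a molecular clock d = 2μt, so t = d/(2μ) = 0.480533 / (2 × 7.7 × 10^-9) = 31.20 million years.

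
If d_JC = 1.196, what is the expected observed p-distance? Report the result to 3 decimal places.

0.598

p = (3/4)(1 − e^(−4d/3)) = 0.75 × (1 − e^(-1.594667)) = 0.75 × (1 − 0.202976) = 0.597768.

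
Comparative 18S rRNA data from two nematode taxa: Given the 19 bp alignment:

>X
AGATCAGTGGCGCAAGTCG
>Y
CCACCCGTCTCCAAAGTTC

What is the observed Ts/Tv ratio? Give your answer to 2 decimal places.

0.25

Transitions are A↔G and C↔T; transversions are all other mismatches.
Transitions: 2. Transversions: 8.
R = 2/8 = 0.25.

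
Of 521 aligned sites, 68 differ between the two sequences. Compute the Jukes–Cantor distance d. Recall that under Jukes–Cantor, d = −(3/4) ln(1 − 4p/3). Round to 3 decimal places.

0.143

p = 68/521 ≈ 0.130518.
d = −(3/4) ln(1 − 4p/3) = −0.75 ln(1 − 0.174024) = −0.75 ln(0.825976)
  = −0.75 × (-0.191190) = 0.143393 substitutions/site.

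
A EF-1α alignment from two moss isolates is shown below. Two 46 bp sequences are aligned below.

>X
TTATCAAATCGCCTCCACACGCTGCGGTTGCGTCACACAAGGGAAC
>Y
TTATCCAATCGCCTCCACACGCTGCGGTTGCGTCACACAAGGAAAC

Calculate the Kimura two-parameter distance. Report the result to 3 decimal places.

0.045

Of 46 sites, 1 differences are transitions and 1 are transversions, so P = 1/46 ≈ 0.021739 and Q = 1/46 ≈ 0.021739.
Under the Kimura two-parameter model, d = −½ ln(1 − 2P − Q) − ¼ ln(1 − 2Q).
1 − 2P − Q = 0.934783, giving −½ ln(0.934783) = 0.033720.
1 − 2Q = 0.956522, giving −¼ ln(0.956522) = 0.011113.
d = 0.033720 + 0.011113 = 0.044833.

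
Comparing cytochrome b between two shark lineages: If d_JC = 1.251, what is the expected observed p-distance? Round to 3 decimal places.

p = (3/4)(1 − e^(−4d/3)) = 0.75 × (1 − e^(-1.668)) = 0.75 × (1 − 0.188624) = 0.608532.

0.609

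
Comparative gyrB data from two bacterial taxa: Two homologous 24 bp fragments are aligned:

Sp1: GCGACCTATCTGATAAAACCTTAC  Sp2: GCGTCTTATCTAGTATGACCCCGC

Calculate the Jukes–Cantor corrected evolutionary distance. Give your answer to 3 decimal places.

The sequences differ at 9 of 24 sites (4, 6, 12, 13, 16, 17, 21, 22, 23), so p = 9/24 = 0.375.
d = −(3/4) ln(1 − 4p/3) = −0.75 ln(1 − 0.5) = −0.75 ln(0.5)
  = −0.75 × (-0.693147) = 0.519860 substitutions/site.

0.520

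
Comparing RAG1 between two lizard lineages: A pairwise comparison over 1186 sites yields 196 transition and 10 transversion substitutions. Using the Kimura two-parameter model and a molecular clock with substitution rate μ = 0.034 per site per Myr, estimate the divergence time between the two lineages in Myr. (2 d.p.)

3.11

P = 196/1186 ≈ 0.165261 and Q = 10/1186 ≈ 0.008432.
Under the Kimura two-parameter model, d = −½ ln(1 − 2P − Q) − ¼ ln(1 − 2Q).
1 − 2P − Q = 0.661046, giving −½ ln(0.661046) = 0.206966.
1 − 2Q = 0.983136, giving −¼ ln(0.983136) = 0.004252.
d = 0.206966 + 0.004252 = 0.211218.
Under a molecular clock d = 2μt, so t = d/(2μ) = 0.211218 / (2 × 0.034) = 3.11 Myr.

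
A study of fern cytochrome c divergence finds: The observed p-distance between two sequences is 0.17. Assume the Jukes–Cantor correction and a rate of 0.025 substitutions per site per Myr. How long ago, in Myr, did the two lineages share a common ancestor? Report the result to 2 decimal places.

d = −(3/4) ln(1 − 4p/3) = −0.75 ln(1 − 0.226667) = −0.75 ln(0.773333)
  = −0.75 × (-0.257046) = 0.192785 substitutions/site.
Under a molecular clock d = 2μt, so t = d/(2μ) = 0.192785 / (2 × 0.025) = 3.86 Myr.

3.86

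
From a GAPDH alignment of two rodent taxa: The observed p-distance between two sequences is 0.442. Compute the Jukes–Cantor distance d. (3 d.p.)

0.667

d = −(3/4) ln(1 − 4p/3) = −0.75 ln(1 − 0.589333) = −0.75 ln(0.410667)
  = −0.75 × (-0.889973) = 0.667480 substitutions/site.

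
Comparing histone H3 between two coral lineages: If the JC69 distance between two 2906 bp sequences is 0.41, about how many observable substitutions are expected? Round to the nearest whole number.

Invert JC69: p = (3/4)(1 − e^(−4d/3)) = 0.75 × (1 − e^(-0.546667)) = 0.75 × (1 − 0.578876) = 0.315843.
Expected differing sites = pL ≈ 0.315843 × 2906 = 917.839758 ≈ 918.

918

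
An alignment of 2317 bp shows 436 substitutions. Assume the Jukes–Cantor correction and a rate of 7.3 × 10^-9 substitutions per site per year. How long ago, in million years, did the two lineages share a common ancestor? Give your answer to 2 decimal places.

14.84

p = 436/2317 ≈ 0.188174.
d = −(3/4) ln(1 − 4p/3) = −0.75 ln(1 − 0.250899) = −0.75 ln(0.749101)
  = −0.75 × (-0.288881) = 0.216661 substitutions/site.
Under a molecular clock d = 2μt, so t = d/(2μ) = 0.216661 / (2 × 7.3 × 10^-9) = 14.84 million years.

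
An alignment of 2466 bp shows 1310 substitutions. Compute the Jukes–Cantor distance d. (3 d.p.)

p = 1310/2466 ≈ 0.531225.
d = −(3/4) ln(1 − 4p/3) = −0.75 ln(1 − 0.7083) = −0.75 ln(0.2917)
  = −0.75 × (-1.232029) = 0.924022 substitutions/site.

0.924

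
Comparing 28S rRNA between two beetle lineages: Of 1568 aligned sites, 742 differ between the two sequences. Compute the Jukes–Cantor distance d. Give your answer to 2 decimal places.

0.75

p = 742/1568 ≈ 0.473214.
d = −(3/4) ln(1 − 4p/3) = −0.75 ln(1 − 0.630952) = −0.75 ln(0.369048)
  = −0.75 × (-0.996829) = 0.747622 substitutions/site.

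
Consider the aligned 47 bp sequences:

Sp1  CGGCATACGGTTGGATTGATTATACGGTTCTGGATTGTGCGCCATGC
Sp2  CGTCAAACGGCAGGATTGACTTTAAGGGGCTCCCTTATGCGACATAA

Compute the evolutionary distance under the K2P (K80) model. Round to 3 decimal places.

0.456

Of 47 sites, 4 differences are transitions and 12 are transversions, so P = 4/47 ≈ 0.085106 and Q = 12/47 ≈ 0.255319.
Under the Kimura two-parameter model, d = −½ ln(1 − 2P − Q) − ¼ ln(1 − 2Q).
1 − 2P − Q = 0.574469, giving −½ ln(0.574469) = 0.277155.
1 − 2Q = 0.489362, giving −¼ ln(0.489362) = 0.178663.
d = 0.277155 + 0.178663 = 0.455818.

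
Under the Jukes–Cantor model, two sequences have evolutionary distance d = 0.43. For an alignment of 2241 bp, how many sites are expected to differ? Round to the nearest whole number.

733

Invert JC69: p = (3/4)(1 − e^(−4d/3)) = 0.75 × (1 − e^(-0.573333)) = 0.75 × (1 − 0.563644) = 0.327267.
Expected differing sites = pL ≈ 0.327267 × 2241 = 733.405347 ≈ 733.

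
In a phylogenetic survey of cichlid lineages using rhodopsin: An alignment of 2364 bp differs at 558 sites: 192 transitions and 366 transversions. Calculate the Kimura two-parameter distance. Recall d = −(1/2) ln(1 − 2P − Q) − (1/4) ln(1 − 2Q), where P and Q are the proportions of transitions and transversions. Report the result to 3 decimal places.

0.283

P = 192/2364 ≈ 0.081218 and Q = 366/2364 ≈ 0.154822.
Under the Kimura two-parameter model, d = −½ ln(1 − 2P − Q) − ¼ ln(1 − 2Q).
1 − 2P − Q = 0.682742, giving −½ ln(0.682742) = 0.190819.
1 − 2Q = 0.690356, giving −¼ ln(0.690356) = 0.092637.
d = 0.190819 + 0.092637 = 0.283456.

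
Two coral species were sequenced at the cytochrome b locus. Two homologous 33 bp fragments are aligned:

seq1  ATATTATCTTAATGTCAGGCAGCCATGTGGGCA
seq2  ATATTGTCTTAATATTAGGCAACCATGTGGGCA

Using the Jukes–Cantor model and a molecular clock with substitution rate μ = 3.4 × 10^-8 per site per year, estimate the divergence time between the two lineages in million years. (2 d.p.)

1.94

The sequences differ at 4 of 33 sites (6, 14, 16, 22), so p = 4/33 ≈ 0.121212.
d = −(3/4) ln(1 − 4p/3) = −0.75 ln(1 − 0.161616) = −0.75 ln(0.838384)
  = −0.75 × (-0.176279) = 0.132209 substitutions/site.
Under a molecular clock d = 2μt, so t = d/(2μ) = 0.132209 / (2 × 3.4 × 10^-8) = 1.94 million years.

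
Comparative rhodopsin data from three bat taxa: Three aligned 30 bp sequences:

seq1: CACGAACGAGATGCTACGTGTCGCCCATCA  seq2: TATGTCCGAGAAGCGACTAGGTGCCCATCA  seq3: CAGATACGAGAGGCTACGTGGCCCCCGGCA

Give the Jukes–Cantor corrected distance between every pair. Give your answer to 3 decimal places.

seq1–seq2: 10/30 sites differ → p ≈ 0.333333, d = −0.75 ln(1 − 0.444444) = 0.440839 ≈ 0.441.
seq1–seq3: 8/30 sites differ → p ≈ 0.266667, d = −0.75 ln(1 − 0.355556) = 0.329526 ≈ 0.330.
seq2–seq3: 12/30 sites differ → p = 0.4, d = −0.75 ln(1 − 0.533333) = 0.571605 ≈ 0.572.

d(seq1,seq2) = 0.441, d(seq1,seq3) = 0.330, d(seq2,seq3) = 0.572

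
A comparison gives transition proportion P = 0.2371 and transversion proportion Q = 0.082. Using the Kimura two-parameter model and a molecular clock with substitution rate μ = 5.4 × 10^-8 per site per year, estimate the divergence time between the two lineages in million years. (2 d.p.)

Under the Kimura two-parameter model, d = −½ ln(1 − 2P − Q) − ¼ ln(1 − 2Q).
1 − 2P − Q = 0.4438, giving −½ ln(0.4438) = 0.406191.
1 − 2Q = 0.836, giving −¼ ln(0.836) = 0.044782.
d = 0.406191 + 0.044782 = 0.450973.
Under a molecular clock d = 2μt, so t = d/(2μ) = 0.450973 / (2 × 5.4 × 10^-8) = 4.18 million years.

4.18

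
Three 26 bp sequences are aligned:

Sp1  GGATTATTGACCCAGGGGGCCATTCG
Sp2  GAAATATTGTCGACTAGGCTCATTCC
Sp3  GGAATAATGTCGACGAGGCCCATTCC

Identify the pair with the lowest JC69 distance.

Sp1–Sp2: 11/26 differ, p = 0.423, d = 0.623.
Sp1–Sp3: 9/26 differ, p = 0.346, d = 0.464.
Sp2–Sp3: 4/26 differ, p = 0.154, d = 0.172.
The smallest distance is between Sp2 and Sp3.

Sp2 and Sp3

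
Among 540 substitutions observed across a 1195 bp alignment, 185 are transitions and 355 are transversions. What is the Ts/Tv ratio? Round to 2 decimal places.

0.52

R = 185/355 = 0.521126… ≈ 0.52 (to 2 d.p.).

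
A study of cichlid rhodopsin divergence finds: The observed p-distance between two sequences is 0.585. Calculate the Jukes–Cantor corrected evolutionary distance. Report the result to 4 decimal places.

1.1356

d = −(3/4) ln(1 − 4p/3) = −0.75 ln(1 − 0.78) = −0.75 ln(0.22)
  = −0.75 × (-1.514128) = 1.135596 substitutions/site.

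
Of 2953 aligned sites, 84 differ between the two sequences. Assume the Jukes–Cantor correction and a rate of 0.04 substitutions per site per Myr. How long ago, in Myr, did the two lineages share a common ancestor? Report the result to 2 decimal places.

0.36

p = 84/2953 ≈ 0.028446.
d = −(3/4) ln(1 − 4p/3) = −0.75 ln(1 − 0.037928) = −0.75 ln(0.962072)
  = −0.75 × (-0.038666) = 0.029000 substitutions/site.
Under a molecular clock d = 2μt, so t = d/(2μ) = 0.029000 / (2 × 0.04) = 0.36 Myr.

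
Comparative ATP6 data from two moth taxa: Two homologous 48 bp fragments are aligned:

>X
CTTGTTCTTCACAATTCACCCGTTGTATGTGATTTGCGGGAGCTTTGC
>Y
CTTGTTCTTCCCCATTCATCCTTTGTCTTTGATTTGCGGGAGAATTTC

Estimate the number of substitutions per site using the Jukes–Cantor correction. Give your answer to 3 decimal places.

0.216

The sequences differ at 9 of 48 sites (11, 13, 19, 22, 27, 29, 43, 44, 47), so p = 9/48 = 0.1875.
d = −(3/4) ln(1 − 4p/3) = −0.75 ln(1 − 0.25) = −0.75 ln(0.75)
  = −0.75 × (-0.287682) = 0.215762 substitutions/site.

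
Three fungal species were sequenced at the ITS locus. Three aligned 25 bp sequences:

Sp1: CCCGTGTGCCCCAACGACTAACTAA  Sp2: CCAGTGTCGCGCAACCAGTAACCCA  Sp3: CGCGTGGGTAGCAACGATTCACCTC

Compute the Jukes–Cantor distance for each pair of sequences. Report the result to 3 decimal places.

d(Sp1,Sp2) = 0.417, d(Sp1,Sp3) = 0.572, d(Sp2,Sp3) = 0.663

Sp1–Sp2: 8/25 sites differ → p = 0.32, d = −0.75 ln(1 − 0.426667) = 0.417216 ≈ 0.417.
Sp1–Sp3: 10/25 sites differ → p = 0.4, d = −0.75 ln(1 − 0.533333) = 0.571605 ≈ 0.572.
Sp2–Sp3: 11/25 sites differ → p = 0.44, d = −0.75 ln(1 − 0.586667) = 0.662626 ≈ 0.663.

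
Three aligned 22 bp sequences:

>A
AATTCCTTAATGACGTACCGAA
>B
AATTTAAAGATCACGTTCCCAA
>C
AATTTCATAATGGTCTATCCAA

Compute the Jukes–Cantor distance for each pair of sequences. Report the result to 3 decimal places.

A–B: 8/22 sites differ → p ≈ 0.363636, d = −0.75 ln(1 − 0.484848) = 0.497470 ≈ 0.497.
A–C: 7/22 sites differ → p ≈ 0.318182, d = −0.75 ln(1 − 0.424243) = 0.414052 ≈ 0.414.
B–C: 9/22 sites differ → p ≈ 0.409091, d = −0.75 ln(1 − 0.545455) = 0.591344 ≈ 0.591.

d(A,B) = 0.497, d(A,C) = 0.414, d(B,C) = 0.591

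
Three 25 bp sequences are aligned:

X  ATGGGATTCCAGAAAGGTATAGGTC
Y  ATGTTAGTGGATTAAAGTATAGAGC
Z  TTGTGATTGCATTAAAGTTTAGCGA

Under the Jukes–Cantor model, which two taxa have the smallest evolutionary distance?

X–Y: 10/25 differ, p = 0.400, d = 0.572.
X–Z: 10/25 differ, p = 0.400, d = 0.572.
Y–Z: 7/25 differ, p = 0.280, d = 0.351.
The smallest distance is between Y and Z.

Y and Z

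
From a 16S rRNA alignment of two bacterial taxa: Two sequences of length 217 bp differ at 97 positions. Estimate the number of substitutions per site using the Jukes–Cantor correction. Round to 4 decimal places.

0.6798

p = 97/217 ≈ 0.447005.
d = −(3/4) ln(1 − 4p/3) = −0.75 ln(1 − 0.596007) = −0.75 ln(0.403993)
  = −0.75 × (-0.906358) = 0.679769 substitutions/site.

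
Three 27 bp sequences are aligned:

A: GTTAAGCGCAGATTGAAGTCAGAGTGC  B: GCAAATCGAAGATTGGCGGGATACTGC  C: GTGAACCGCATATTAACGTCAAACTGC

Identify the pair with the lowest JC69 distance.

A and C

A–B: 10/27 differ, p = 0.370, d = 0.511.
A–C: 7/27 differ, p = 0.259, d = 0.318.
B–C: 10/27 differ, p = 0.370, d = 0.511.
The smallest distance is between A and C.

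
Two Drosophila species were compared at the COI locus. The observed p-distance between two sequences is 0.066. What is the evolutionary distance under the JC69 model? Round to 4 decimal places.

d = −(3/4) ln(1 − 4p/3) = −0.75 ln(1 − 0.088) = −0.75 ln(0.912)
  = −0.75 × (-0.092115) = 0.069086 substitutions/site.

0.0691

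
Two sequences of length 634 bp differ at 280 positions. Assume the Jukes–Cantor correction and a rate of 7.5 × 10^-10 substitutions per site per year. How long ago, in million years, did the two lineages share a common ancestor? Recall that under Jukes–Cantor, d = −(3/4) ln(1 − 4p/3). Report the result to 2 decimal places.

444.40

p = 280/634 ≈ 0.44164.
d = −(3/4) ln(1 − 4p/3) = −0.75 ln(1 − 0.588853) = −0.75 ln(0.411147)
  = −0.75 × (-0.888804) = 0.666603 substitutions/site.
Under a molecular clock d = 2μt, so t = d/(2μ) = 0.666603 / (2 × 7.5 × 10^-10) = 444.40 million years.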